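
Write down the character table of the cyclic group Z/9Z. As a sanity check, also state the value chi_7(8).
Character table of Z/9Z (irreps indexed chi_0,...,chi_8 with chi_k(m) = zeta_9^(k*m), zeta_9 = exp(2*pi*i/9)):
  irrep \ class  {0} (size 1)  {1} (size 1)    {2} (size 1)    {3} (size 1)    {4} (size 1)    {5} (size 1)    {6} (size 1)    {7} (size 1)    {8} (size 1)  
  chi_0          1             1               1               1               1               1               1               1               1             
  chi_1          1             exp(2*I*pi/9)   exp(4*I*pi/9)   exp(2*I*pi/3)   exp(8*I*pi/9)   exp(-8*I*pi/9)  exp(-2*I*pi/3)  exp(-4*I*pi/9)  exp(-2*I*pi/9)
  chi_2          1             exp(4*I*pi/9)   exp(8*I*pi/9)   exp(-2*I*pi/3)  exp(-2*I*pi/9)  exp(2*I*pi/9)   exp(2*I*pi/3)   exp(-8*I*pi/9)  exp(-4*I*pi/9)
  chi_3          1             exp(2*I*pi/3)   exp(-2*I*pi/3)  1               exp(2*I*pi/3)   exp(-2*I*pi/3)  1               exp(2*I*pi/3)   exp(-2*I*pi/3)
  chi_4          1             exp(8*I*pi/9)   exp(-2*I*pi/9)  exp(2*I*pi/3)   exp(-4*I*pi/9)  exp(4*I*pi/9)   exp(-2*I*pi/3)  exp(2*I*pi/9)   exp(-8*I*pi/9)
  chi_5          1             exp(-8*I*pi/9)  exp(2*I*pi/9)   exp(-2*I*pi/3)  exp(4*I*pi/9)   exp(-4*I*pi/9)  exp(2*I*pi/3)   exp(-2*I*pi/9)  exp(8*I*pi/9) 
  chi_6          1             exp(-2*I*pi/3)  exp(2*I*pi/3)   1               exp(-2*I*pi/3)  exp(2*I*pi/3)   1               exp(-2*I*pi/3)  exp(2*I*pi/3) 
  chi_7          1             exp(-4*I*pi/9)  exp(-8*I*pi/9)  exp(2*I*pi/3)   exp(2*I*pi/9)   exp(-2*I*pi/9)  exp(-2*I*pi/3)  exp(8*I*pi/9)   exp(4*I*pi/9) 
  chi_8          1             exp(-2*I*pi/9)  exp(-4*I*pi/9)  exp(-2*I*pi/3)  exp(-8*I*pi/9)  exp(8*I*pi/9)   exp(2*I*pi/3)   exp(4*I*pi/9)   exp(2*I*pi/9) 

Spot check: chi_7(8) = zeta_9^(7*8) = zeta_9^56 = exp(4*I*pi/9).

Details: Z/9Z is abelian, so all 9 irreducible complex representations are 1-dimensional. They are given by chi_k(m) = zeta_9^(k*m) for k = 0,...,8. Row orthogonality: sum_m chi_k(m) conj(chi_l(m)) = 9 * [k = l].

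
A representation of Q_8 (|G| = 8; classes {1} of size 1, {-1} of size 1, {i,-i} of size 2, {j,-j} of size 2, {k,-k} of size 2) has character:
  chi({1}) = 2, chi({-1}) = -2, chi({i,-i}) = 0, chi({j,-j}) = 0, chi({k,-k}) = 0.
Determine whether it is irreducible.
Irreducible: <chi, chi> = 1.

Derivation: <chi, chi> = (1/|G|) sum_C |C| * |chi(C)|^2 = (1/8)[1*|2|^2 + 1*|-2|^2 + 2*|0|^2 + 2*|0|^2 + 2*|0|^2]
  = (1/8)[(4) + (4) + (0) + (0) + (0)] = 8/8 = 1.
A character is irreducible iff <chi, chi> = 1, so this representation is irreducible.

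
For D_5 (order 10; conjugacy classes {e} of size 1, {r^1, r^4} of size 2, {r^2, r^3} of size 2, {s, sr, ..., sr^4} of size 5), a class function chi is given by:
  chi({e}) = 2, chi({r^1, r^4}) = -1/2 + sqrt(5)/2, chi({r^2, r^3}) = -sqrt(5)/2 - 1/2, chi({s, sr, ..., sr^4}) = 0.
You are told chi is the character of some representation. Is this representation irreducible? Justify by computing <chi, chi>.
Irreducible: <chi, chi> = 1.

Reasoning: <chi, chi> = (1/|G|) sum_C |C| * |chi(C)|^2 = (1/10)[1*|2|^2 + 2*|-1/2 + sqrt(5)/2|^2 + 2*|-sqrt(5)/2 - 1/2|^2 + 5*|0|^2]
  = (1/10)[(4) + (3 - sqrt(5)) + (sqrt(5) + 3) + (0)] = 10/10 = 1.
A character is irreducible iff <chi, chi> = 1, so this representation is irreducible.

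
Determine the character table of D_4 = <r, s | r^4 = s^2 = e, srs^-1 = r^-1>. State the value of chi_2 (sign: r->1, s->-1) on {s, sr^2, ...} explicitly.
Conjugacy classes: {e} of size 1, {r^2} of size 1, {r^1, r^3} of size 2, {s, sr^2, ...} of size 2, {sr, sr^3, ...} of size 2.
Character table:
  irrep \ class              {e} (size 1)  {r^2} (size 1)  {r^1, r^3} (size 2)  {s, sr^2, ...} (size 2)  {sr, sr^3, ...} (size 2)
  chi_1 (triv)               1             1               1                    1                        1                       
  chi_2 (sign: r->1, s->-1)  1             1               1                    -1                       -1                      
  chi_3 (r->-1, s->1)        1             1               -1                   1                        -1                      
  chi_4 (r->-1, s->-1)       1             1               -1                   -1                       1                       
  chi_5 (2d, j=1)            2             -2              0                    0                        0                       

Spot check: chi_2 (sign: r->1, s->-1) on {s, sr^2, ...} = -1.

Argument: D_4 has order 2*4 = 8 with 5 conjugacy classes, hence 5 irreducibles. Sum of squared dims 1 + 1 + 1 + 1 + 4 = 8 = |G|. Linear characters come from the abelianisation; the 2-dimensional irreps have character r^k -> 2*cos(2*pi*j*k/4), reflections -> 0.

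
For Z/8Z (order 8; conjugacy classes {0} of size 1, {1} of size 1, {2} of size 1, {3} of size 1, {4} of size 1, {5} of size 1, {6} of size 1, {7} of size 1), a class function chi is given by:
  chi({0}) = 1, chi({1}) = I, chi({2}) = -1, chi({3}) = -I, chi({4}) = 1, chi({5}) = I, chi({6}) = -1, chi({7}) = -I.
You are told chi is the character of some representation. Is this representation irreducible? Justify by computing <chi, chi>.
Irreducible: <chi, chi> = 1.

<chi, chi> = (1/|G|) sum_C |C| * |chi(C)|^2 = (1/8)[1*|1|^2 + 1*|I|^2 + 1*|-1|^2 + 1*|-I|^2 + 1*|1|^2 + 1*|I|^2 + 1*|-1|^2 + 1*|-I|^2]
  = (1/8)[(1) + (1) + (1) + (1) + (1) + (1) + (1) + (1)] = 8/8 = 1.
(Exp terms are combined using exp(i*s)*conj(exp(i*t)) = exp(i*(s-t)), and sums of them are collapsed using the identity that for every m > 1 the m distinct m-th roots of unity sum to 0, e.g. 1 + exp(2*I*pi/3) + exp(-2*I*pi/3) = 0.)
A character is irreducible iff <chi, chi> = 1, so this representation is irreducible.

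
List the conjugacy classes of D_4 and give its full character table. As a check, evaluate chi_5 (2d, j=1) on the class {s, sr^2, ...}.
Conjugacy classes: {e} of size 1, {r^2} of size 1, {r^1, r^3} of size 2, {s, sr^2, ...} of size 2, {sr, sr^3, ...} of size 2.
Character table:
  irrep \ class              {e} (size 1)  {r^2} (size 1)  {r^1, r^3} (size 2)  {s, sr^2, ...} (size 2)  {sr, sr^3, ...} (size 2)
  chi_1 (triv)               1             1               1                    1                        1                       
  chi_2 (sign: r->1, s->-1)  1             1               1                    -1                       -1                      
  chi_3 (r->-1, s->1)        1             1               -1                   1                        -1                      
  chi_4 (r->-1, s->-1)       1             1               -1                   -1                       1                       
  chi_5 (2d, j=1)            2             -2              0                    0                        0                       

Spot check: chi_5 (2d, j=1) on {s, sr^2, ...} = 0.

Why: D_4 has order 2*4 = 8 with 5 conjugacy classes, hence 5 irreducibles. Sum of squared dims 1 + 1 + 1 + 1 + 4 = 8 = |G|. Linear characters come from the abelianisation; the 2-dimensional irreps have character r^k -> 2*cos(2*pi*j*k/4), reflections -> 0.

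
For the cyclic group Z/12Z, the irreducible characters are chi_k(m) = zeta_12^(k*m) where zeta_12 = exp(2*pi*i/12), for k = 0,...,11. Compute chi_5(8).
chi_5(8) = zeta_12^40 = exp(2*I*pi/3)

Proof sketch: chi_5(8) = zeta_12^(5*8) = zeta_12^40. Since zeta_12^12 = 1, this equals zeta_12^4 = exp(2*pi*i*4/12) = exp(2*I*pi/3).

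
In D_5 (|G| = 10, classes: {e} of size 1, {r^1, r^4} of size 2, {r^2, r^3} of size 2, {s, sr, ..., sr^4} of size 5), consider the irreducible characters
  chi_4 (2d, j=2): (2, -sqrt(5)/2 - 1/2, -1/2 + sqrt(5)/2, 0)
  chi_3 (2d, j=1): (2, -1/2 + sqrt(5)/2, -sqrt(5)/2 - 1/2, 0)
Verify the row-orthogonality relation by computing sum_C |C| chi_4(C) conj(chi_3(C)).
Sum = 0; so <chi_4, chi_3> = 0 (distinct irreducibles are orthogonal).

Argument: Compute term by term over conjugacy classes (|C| * chi_4(C) * conj(chi_3(C))):
  1*(2)*conj(2) + 2*(-sqrt(5)/2 - 1/2)*conj(-1/2 + sqrt(5)/2) + 2*(-1/2 + sqrt(5)/2)*conj(-sqrt(5)/2 - 1/2) + 5*(0)*conj(0)
  = (4) + (-2) + (-2) + (0)
  = 0.
Dividing by |G| = 10 gives 0/10 = 0, matching the row-orthogonality relation <chi_4, chi_3> = [chi_4 = chi_3].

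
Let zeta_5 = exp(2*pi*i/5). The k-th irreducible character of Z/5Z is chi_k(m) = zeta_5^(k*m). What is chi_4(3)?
chi_4(3) = zeta_5^12 = exp(4*I*pi/5)

Justification: chi_4(3) = zeta_5^(4*3) = zeta_5^12. Since zeta_5^5 = 1, this equals zeta_5^2 = exp(2*pi*i*2/5) = exp(4*I*pi/5).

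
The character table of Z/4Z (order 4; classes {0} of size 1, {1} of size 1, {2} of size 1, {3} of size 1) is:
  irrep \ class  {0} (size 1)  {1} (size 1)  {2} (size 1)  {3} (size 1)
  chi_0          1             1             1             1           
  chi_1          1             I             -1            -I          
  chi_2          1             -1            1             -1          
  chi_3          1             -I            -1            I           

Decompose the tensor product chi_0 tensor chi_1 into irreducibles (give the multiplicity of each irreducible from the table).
chi_0 tensor chi_1 = chi_1 (all other irreducibles have multiplicity 0).

Details: The character of a tensor product is the pointwise product (chi_0 * chi_1)(C) = chi_0(C) * chi_1(C):
  {0}: (1)*(1), {1}: (1)*(I), {2}: (1)*(-1), {3}: (1)*(-I)
so (chi_0 * chi_1) takes values
  {0} -> 1, {1} -> I, {2} -> -1, {3} -> -I.
Now take the inner product of this character with each irreducible chi from the table, <chi_0*chi_1, chi> = (1/4) sum_C |C| (chi_0*chi_1)(C) conj(chi(C)):
  <chi_0*chi_1, chi_0> = (1/4)[1*(1)*conj(1) + 1*(I)*conj(1) + 1*(-1)*conj(1) + 1*(-I)*conj(1)]
      = (1/4)[(1) + (I) + (-1) + (-I)] = 0/4 = 0
  <chi_0*chi_1, chi_1> = (1/4)[1*(1)*conj(1) + 1*(I)*conj(I) + 1*(-1)*conj(-1) + 1*(-I)*conj(-I)]
      = (1/4)[(1) + (1) + (1) + (1)] = 4/4 = 1
  <chi_0*chi_1, chi_2> = (1/4)[1*(1)*conj(1) + 1*(I)*conj(-1) + 1*(-1)*conj(1) + 1*(-I)*conj(-1)]
      = (1/4)[(1) + (-I) + (-1) + (I)] = 0/4 = 0
  <chi_0*chi_1, chi_3> = (1/4)[1*(1)*conj(1) + 1*(I)*conj(-I) + 1*(-1)*conj(-1) + 1*(-I)*conj(I)]
      = (1/4)[(1) + (-1) + (1) + (-1)] = 0/4 = 0
(Exp terms are combined using exp(i*s)*conj(exp(i*t)) = exp(i*(s-t)), and sums of them are collapsed using the identity that for every m > 1 the m distinct m-th roots of unity sum to 0, e.g. 1 + exp(2*I*pi/3) + exp(-2*I*pi/3) = 0.)
Hence the multiplicities are chi_1: 1. Dimension check: dim(chi_0)*dim(chi_1) = 1*1 = 1 and sum (mult * dim) = 1*1 = 1.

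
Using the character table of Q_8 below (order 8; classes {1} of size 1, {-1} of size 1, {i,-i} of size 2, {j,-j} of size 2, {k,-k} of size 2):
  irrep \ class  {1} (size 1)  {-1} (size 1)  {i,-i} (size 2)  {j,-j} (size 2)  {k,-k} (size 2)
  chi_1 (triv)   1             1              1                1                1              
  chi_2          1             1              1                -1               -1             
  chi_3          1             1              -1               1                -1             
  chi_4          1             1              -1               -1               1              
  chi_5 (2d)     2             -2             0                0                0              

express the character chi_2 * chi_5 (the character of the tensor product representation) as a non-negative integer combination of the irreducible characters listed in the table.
chi_2 tensor chi_5 = chi_5 (all other irreducibles have multiplicity 0).

Argument: The character of a tensor product is the pointwise product (chi_2 * chi_5)(C) = chi_2(C) * chi_5(C):
  {1}: (1)*(2), {-1}: (1)*(-2), {i,-i}: (1)*(0), {j,-j}: (-1)*(0), {k,-k}: (-1)*(0)
so (chi_2 * chi_5) takes values
  {1} -> 2, {-1} -> -2, {i,-i} -> 0, {j,-j} -> 0, {k,-k} -> 0.
Now take the inner product of this character with each irreducible chi from the table, <chi_2*chi_5, chi> = (1/8) sum_C |C| (chi_2*chi_5)(C) conj(chi(C)):
  <chi_2*chi_5, chi_1> = (1/8)[1*(2)*conj(1) + 1*(-2)*conj(1) + 2*(0)*conj(1) + 2*(0)*conj(1) + 2*(0)*conj(1)]
      = (1/8)[(2) + (-2) + (0) + (0) + (0)] = 0/8 = 0
  <chi_2*chi_5, chi_2> = (1/8)[1*(2)*conj(1) + 1*(-2)*conj(1) + 2*(0)*conj(1) + 2*(0)*conj(-1) + 2*(0)*conj(-1)]
      = (1/8)[(2) + (-2) + (0) + (0) + (0)] = 0/8 = 0
  <chi_2*chi_5, chi_3> = (1/8)[1*(2)*conj(1) + 1*(-2)*conj(1) + 2*(0)*conj(-1) + 2*(0)*conj(1) + 2*(0)*conj(-1)]
      = (1/8)[(2) + (-2) + (0) + (0) + (0)] = 0/8 = 0
  <chi_2*chi_5, chi_4> = (1/8)[1*(2)*conj(1) + 1*(-2)*conj(1) + 2*(0)*conj(-1) + 2*(0)*conj(-1) + 2*(0)*conj(1)]
      = (1/8)[(2) + (-2) + (0) + (0) + (0)] = 0/8 = 0
  <chi_2*chi_5, chi_5> = (1/8)[1*(2)*conj(2) + 1*(-2)*conj(-2) + 2*(0)*conj(0) + 2*(0)*conj(0) + 2*(0)*conj(0)]
      = (1/8)[(4) + (4) + (0) + (0) + (0)] = 8/8 = 1
Hence the multiplicities are chi_5: 1. Dimension check: dim(chi_2)*dim(chi_5) = 1*2 = 2 and sum (mult * dim) = 1*2 = 2.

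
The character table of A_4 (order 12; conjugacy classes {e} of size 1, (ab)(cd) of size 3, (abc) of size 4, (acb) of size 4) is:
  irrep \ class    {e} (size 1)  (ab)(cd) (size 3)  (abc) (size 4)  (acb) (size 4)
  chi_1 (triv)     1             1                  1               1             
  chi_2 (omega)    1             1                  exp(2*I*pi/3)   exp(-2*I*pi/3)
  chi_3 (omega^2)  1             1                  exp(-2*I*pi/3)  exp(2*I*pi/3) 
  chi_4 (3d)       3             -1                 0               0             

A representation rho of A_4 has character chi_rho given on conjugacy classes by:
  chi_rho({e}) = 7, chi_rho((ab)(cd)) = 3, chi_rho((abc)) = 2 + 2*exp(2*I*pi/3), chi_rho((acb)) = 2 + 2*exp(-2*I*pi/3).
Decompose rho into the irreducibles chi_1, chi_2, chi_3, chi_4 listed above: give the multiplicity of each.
Multiplicities: chi_1: 2, chi_2: 2, chi_3: 0, chi_4: 1.

Derivation: Use <chi_rho, chi> = (1/|G|) sum_C |C| * chi_rho(C) * conj(chi(C)) with |G| = 12 for each irreducible chi in the table:
  <chi_rho, chi_1> = (1/12)[1*(7)*conj(1) + 3*(3)*conj(1) + 4*(2 + 2*exp(2*I*pi/3))*conj(1) + 4*(2 + 2*exp(-2*I*pi/3))*conj(1)]
      = (1/12)[(7) + (9) + (8 + 8*exp(2*I*pi/3)) + (8 + 8*exp(-2*I*pi/3))] = 24/12 = 2
  <chi_rho, chi_2> = (1/12)[1*(7)*conj(1) + 3*(3)*conj(1) + 4*(2 + 2*exp(2*I*pi/3))*conj(exp(2*I*pi/3)) + 4*(2 + 2*exp(-2*I*pi/3))*conj(exp(-2*I*pi/3))]
      = (1/12)[(7) + (9) + (8 + 8*exp(-2*I*pi/3)) + (8 + 8*exp(2*I*pi/3))] = 24/12 = 2
  <chi_rho, chi_3> = (1/12)[1*(7)*conj(1) + 3*(3)*conj(1) + 4*(2 + 2*exp(2*I*pi/3))*conj(exp(-2*I*pi/3)) + 4*(2 + 2*exp(-2*I*pi/3))*conj(exp(2*I*pi/3))]
      = (1/12)[(7) + (9) + (-8) + (-8)] = 0/12 = 0
  <chi_rho, chi_4> = (1/12)[1*(7)*conj(3) + 3*(3)*conj(-1) + 4*(2 + 2*exp(2*I*pi/3))*conj(0) + 4*(2 + 2*exp(-2*I*pi/3))*conj(0)]
      = (1/12)[(21) + (-9) + (0) + (0)] = 12/12 = 1
(Exp terms are combined using exp(i*s)*conj(exp(i*t)) = exp(i*(s-t)), and sums of them are collapsed using the identity that for every m > 1 the m distinct m-th roots of unity sum to 0, e.g. 1 + exp(2*I*pi/3) + exp(-2*I*pi/3) = 0.)
Dimension check: dim(rho) = sum (mult * dim) = 2*1 + 2*1 + 0*1 + 1*3 = 7 = chi_rho(e) = 7.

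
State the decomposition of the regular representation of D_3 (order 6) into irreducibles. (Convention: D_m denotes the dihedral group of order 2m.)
Each irreducible V_i of dimension d_i appears with multiplicity d_i, i.e. rho_reg = (direct sum over all irreducibles V_i) d_i V_i. The irreducible dimensions for D_3 are 1, 1, 2: 2 irreducibles of dimension 1, each with multiplicity 1; 1 irreducible of dimension 2, with multiplicity 2. Total dimension 2*1*1 + 1*2*2 = 6 = |G|.

Solution. General theorem: in the regular representation of a finite group G, each irreducible appears with multiplicity equal to its dimension. Check: dim(rho_reg) = sum d_i^2 = 1 + 1 + 4 = 6 = |G|.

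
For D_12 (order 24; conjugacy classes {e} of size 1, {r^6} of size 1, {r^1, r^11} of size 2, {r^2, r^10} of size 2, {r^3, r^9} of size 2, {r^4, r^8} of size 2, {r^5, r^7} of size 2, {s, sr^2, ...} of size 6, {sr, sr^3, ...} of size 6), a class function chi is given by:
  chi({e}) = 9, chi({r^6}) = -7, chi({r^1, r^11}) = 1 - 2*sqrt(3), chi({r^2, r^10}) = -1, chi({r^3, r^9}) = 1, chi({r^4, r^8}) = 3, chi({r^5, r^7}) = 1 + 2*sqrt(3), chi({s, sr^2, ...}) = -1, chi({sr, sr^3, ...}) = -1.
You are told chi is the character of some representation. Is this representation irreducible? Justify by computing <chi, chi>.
Not irreducible (reducible): <chi, chi> = 9 > 1.

Explanation: <chi, chi> = (1/|G|) sum_C |C| * |chi(C)|^2 = (1/24)[1*|9|^2 + 1*|-7|^2 + 2*|1 - 2*sqrt(3)|^2 + 2*|-1|^2 + 2*|1|^2 + 2*|3|^2 + 2*|1 + 2*sqrt(3)|^2 + 6*|-1|^2 + 6*|-1|^2]
  = (1/24)[(81) + (49) + (26 - 8*sqrt(3)) + (2) + (2) + (18) + (8*sqrt(3) + 26) + (6) + (6)] = 216/24 = 9.
A character is irreducible iff <chi, chi> = 1, so this representation is reducible.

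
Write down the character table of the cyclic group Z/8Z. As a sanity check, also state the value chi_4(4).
Character table of Z/8Z (irreps indexed chi_0,...,chi_7 with chi_k(m) = zeta_8^(k*m), zeta_8 = exp(2*pi*i/8)):
  irrep \ class  {0} (size 1)  {1} (size 1)    {2} (size 1)  {3} (size 1)    {4} (size 1)  {5} (size 1)    {6} (size 1)  {7} (size 1)  
  chi_0          1             1               1             1               1             1               1             1             
  chi_1          1             exp(I*pi/4)     I             exp(3*I*pi/4)   -1            exp(-3*I*pi/4)  -I            exp(-I*pi/4)  
  chi_2          1             I               -1            -I              1             I               -1            -I            
  chi_3          1             exp(3*I*pi/4)   -I            exp(I*pi/4)     -1            exp(-I*pi/4)    I             exp(-3*I*pi/4)
  chi_4          1             -1              1             -1              1             -1              1             -1            
  chi_5          1             exp(-3*I*pi/4)  I             exp(-I*pi/4)    -1            exp(I*pi/4)     -I            exp(3*I*pi/4) 
  chi_6          1             -I              -1            I               1             -I              -1            I             
  chi_7          1             exp(-I*pi/4)    -I            exp(-3*I*pi/4)  -1            exp(3*I*pi/4)   I             exp(I*pi/4)   

Spot check: chi_4(4) = zeta_8^(4*4) = zeta_8^16 = 1.

Justification: Z/8Z is abelian, so all 8 irreducible complex representations are 1-dimensional. They are given by chi_k(m) = zeta_8^(k*m) for k = 0,...,7. Row orthogonality: sum_m chi_k(m) conj(chi_l(m)) = 8 * [k = l].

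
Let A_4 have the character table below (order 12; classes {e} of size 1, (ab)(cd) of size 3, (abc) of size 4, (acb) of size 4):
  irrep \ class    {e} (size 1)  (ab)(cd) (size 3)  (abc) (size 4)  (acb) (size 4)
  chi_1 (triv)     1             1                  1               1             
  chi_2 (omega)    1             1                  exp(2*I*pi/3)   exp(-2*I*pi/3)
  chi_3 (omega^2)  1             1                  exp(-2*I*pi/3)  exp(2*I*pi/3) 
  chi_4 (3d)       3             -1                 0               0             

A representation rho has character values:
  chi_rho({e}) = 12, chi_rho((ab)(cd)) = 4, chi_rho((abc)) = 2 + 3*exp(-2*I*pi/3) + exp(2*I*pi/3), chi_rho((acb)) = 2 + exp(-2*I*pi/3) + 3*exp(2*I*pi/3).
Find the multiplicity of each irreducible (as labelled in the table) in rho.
Multiplicities: chi_1: 2, chi_2: 1, chi_3: 3, chi_4: 2.

Proof sketch: Use <chi_rho, chi> = (1/|G|) sum_C |C| * chi_rho(C) * conj(chi(C)) with |G| = 12 for each irreducible chi in the table:
  <chi_rho, chi_1> = (1/12)[1*(12)*conj(1) + 3*(4)*conj(1) + 4*(2 + 3*exp(-2*I*pi/3) + exp(2*I*pi/3))*conj(1) + 4*(2 + exp(-2*I*pi/3) + 3*exp(2*I*pi/3))*conj(1)]
      = (1/12)[(12) + (12) + (8 + 12*exp(-2*I*pi/3) + 4*exp(2*I*pi/3)) + (8 + 4*exp(-2*I*pi/3) + 12*exp(2*I*pi/3))] = 24/12 = 2
  <chi_rho, chi_2> = (1/12)[1*(12)*conj(1) + 3*(4)*conj(1) + 4*(2 + 3*exp(-2*I*pi/3) + exp(2*I*pi/3))*conj(exp(2*I*pi/3)) + 4*(2 + exp(-2*I*pi/3) + 3*exp(2*I*pi/3))*conj(exp(-2*I*pi/3))]
      = (1/12)[(12) + (12) + (4 + 8*exp(-2*I*pi/3) + 12*exp(2*I*pi/3)) + (4 + 12*exp(-2*I*pi/3) + 8*exp(2*I*pi/3))] = 12/12 = 1
  <chi_rho, chi_3> = (1/12)[1*(12)*conj(1) + 3*(4)*conj(1) + 4*(2 + 3*exp(-2*I*pi/3) + exp(2*I*pi/3))*conj(exp(-2*I*pi/3)) + 4*(2 + exp(-2*I*pi/3) + 3*exp(2*I*pi/3))*conj(exp(2*I*pi/3))]
      = (1/12)[(12) + (12) + (12 + 4*exp(-2*I*pi/3) + 8*exp(2*I*pi/3)) + (12 + 8*exp(-2*I*pi/3) + 4*exp(2*I*pi/3))] = 36/12 = 3
  <chi_rho, chi_4> = (1/12)[1*(12)*conj(3) + 3*(4)*conj(-1) + 4*(2 + 3*exp(-2*I*pi/3) + exp(2*I*pi/3))*conj(0) + 4*(2 + exp(-2*I*pi/3) + 3*exp(2*I*pi/3))*conj(0)]
      = (1/12)[(36) + (-12) + (0) + (0)] = 24/12 = 2
(Exp terms are combined using exp(i*s)*conj(exp(i*t)) = exp(i*(s-t)), and sums of them are collapsed using the identity that for every m > 1 the m distinct m-th roots of unity sum to 0, e.g. 1 + exp(2*I*pi/3) + exp(-2*I*pi/3) = 0.)
Dimension check: dim(rho) = sum (mult * dim) = 2*1 + 1*1 + 3*1 + 2*3 = 12 = chi_rho(e) = 12.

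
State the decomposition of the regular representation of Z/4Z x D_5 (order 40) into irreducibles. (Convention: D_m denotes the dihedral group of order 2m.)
Each irreducible V_i of dimension d_i appears with multiplicity d_i, i.e. rho_reg = (direct sum over all irreducibles V_i) d_i V_i. The irreducible dimensions for Z/4Z x D_5 are 1, 1, 1, 1, 1, 1, 1, 1, 2, 2, 2, 2, 2, 2, 2, 2: 8 irreducibles of dimension 1, each with multiplicity 1; 8 irreducibles of dimension 2, each with multiplicity 2. Total dimension 8*1*1 + 8*2*2 = 40 = |G|.

Why: General theorem: in the regular representation of a finite group G, each irreducible appears with multiplicity equal to its dimension. Check: dim(rho_reg) = sum d_i^2 = 1 + 1 + 1 + 1 + 1 + 1 + 1 + 1 + 4 + 4 + 4 + 4 + 4 + 4 + 4 + 4 = 40 = |G|.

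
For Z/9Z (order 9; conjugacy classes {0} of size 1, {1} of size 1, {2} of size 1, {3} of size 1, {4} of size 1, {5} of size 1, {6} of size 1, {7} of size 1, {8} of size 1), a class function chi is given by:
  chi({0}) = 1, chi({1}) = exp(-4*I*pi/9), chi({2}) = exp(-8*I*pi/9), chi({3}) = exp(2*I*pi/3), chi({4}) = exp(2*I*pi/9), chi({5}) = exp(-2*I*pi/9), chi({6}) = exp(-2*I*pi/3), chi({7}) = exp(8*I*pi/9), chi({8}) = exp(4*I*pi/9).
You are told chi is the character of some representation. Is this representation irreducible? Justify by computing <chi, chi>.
Irreducible: <chi, chi> = 1.

Derivation: <chi, chi> = (1/|G|) sum_C |C| * |chi(C)|^2 = (1/9)[1*|1|^2 + 1*|exp(-4*I*pi/9)|^2 + 1*|exp(-8*I*pi/9)|^2 + 1*|exp(2*I*pi/3)|^2 + 1*|exp(2*I*pi/9)|^2 + 1*|exp(-2*I*pi/9)|^2 + 1*|exp(-2*I*pi/3)|^2 + 1*|exp(8*I*pi/9)|^2 + 1*|exp(4*I*pi/9)|^2]
  = (1/9)[(1) + (1) + (1) + (1) + (1) + (1) + (1) + (1) + (1)] = 9/9 = 1.
(Exp terms are combined using exp(i*s)*conj(exp(i*t)) = exp(i*(s-t)), and sums of them are collapsed using the identity that for every m > 1 the m distinct m-th roots of unity sum to 0, e.g. 1 + exp(2*I*pi/3) + exp(-2*I*pi/3) = 0.)
A character is irreducible iff <chi, chi> = 1, so this representation is irreducible.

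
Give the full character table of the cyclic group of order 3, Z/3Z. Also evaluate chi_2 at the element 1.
Character table of Z/3Z (irreps indexed chi_0,...,chi_2 with chi_k(m) = zeta_3^(k*m), zeta_3 = exp(2*pi*i/3)):
  irrep \ class  {0} (size 1)  {1} (size 1)    {2} (size 1)  
  chi_0          1             1               1             
  chi_1          1             exp(2*I*pi/3)   exp(-2*I*pi/3)
  chi_2          1             exp(-2*I*pi/3)  exp(2*I*pi/3) 

Spot check: chi_2(1) = zeta_3^(2*1) = zeta_3^2 = exp(-2*I*pi/3).

Proof sketch: Z/3Z is abelian, so all 3 irreducible complex representations are 1-dimensional. They are given by chi_k(m) = zeta_3^(k*m) for k = 0,...,2. Row orthogonality: sum_m chi_k(m) conj(chi_l(m)) = 3 * [k = l].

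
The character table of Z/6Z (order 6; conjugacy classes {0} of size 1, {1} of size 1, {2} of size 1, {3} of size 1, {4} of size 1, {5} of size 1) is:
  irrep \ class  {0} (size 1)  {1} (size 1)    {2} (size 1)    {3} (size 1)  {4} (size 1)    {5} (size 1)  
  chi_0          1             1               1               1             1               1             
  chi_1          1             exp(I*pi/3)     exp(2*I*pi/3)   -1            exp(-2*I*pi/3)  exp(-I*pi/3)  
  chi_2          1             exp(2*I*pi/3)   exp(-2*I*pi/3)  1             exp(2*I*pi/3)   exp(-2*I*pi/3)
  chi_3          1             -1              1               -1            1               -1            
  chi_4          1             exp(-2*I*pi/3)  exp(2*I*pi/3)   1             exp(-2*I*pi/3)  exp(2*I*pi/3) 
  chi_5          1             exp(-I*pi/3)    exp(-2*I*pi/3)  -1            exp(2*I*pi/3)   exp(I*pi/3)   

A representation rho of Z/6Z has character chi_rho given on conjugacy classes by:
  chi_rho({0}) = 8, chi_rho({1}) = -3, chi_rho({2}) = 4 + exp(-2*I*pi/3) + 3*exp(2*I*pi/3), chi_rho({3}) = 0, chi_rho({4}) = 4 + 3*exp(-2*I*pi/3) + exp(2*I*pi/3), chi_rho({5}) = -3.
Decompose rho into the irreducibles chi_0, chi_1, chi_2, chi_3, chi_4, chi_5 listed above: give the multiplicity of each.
Multiplicities: chi_0: 1, chi_1: 1, chi_2: 1, chi_3: 3, chi_4: 2, chi_5: 0.

Details: Use <chi_rho, chi> = (1/|G|) sum_C |C| * chi_rho(C) * conj(chi(C)) with |G| = 6 for each irreducible chi in the table:
  <chi_rho, chi_0> = (1/6)[1*(8)*conj(1) + 1*(-3)*conj(1) + 1*(4 + exp(-2*I*pi/3) + 3*exp(2*I*pi/3))*conj(1) + 1*(0)*conj(1) + 1*(4 + 3*exp(-2*I*pi/3) + exp(2*I*pi/3))*conj(1) + 1*(-3)*conj(1)]
      = (1/6)[(8) + (-3) + (4 + exp(-2*I*pi/3) + 3*exp(2*I*pi/3)) + (0) + (4 + 3*exp(-2*I*pi/3) + exp(2*I*pi/3)) + (-3)] = 6/6 = 1
  <chi_rho, chi_1> = (1/6)[1*(8)*conj(1) + 1*(-3)*conj(exp(I*pi/3)) + 1*(4 + exp(-2*I*pi/3) + 3*exp(2*I*pi/3))*conj(exp(2*I*pi/3)) + 1*(0)*conj(-1) + 1*(4 + 3*exp(-2*I*pi/3) + exp(2*I*pi/3))*conj(exp(-2*I*pi/3)) + 1*(-3)*conj(exp(-I*pi/3))]
      = (1/6)[(8) + (-1 + exp(I*pi/3) - 2*exp(-I*pi/3)) + (3 + 4*exp(-2*I*pi/3) + exp(2*I*pi/3)) + (0) + (3 + exp(-2*I*pi/3) + 4*exp(2*I*pi/3)) + (-1 - 2*exp(I*pi/3) + exp(-I*pi/3))] = 6/6 = 1
  <chi_rho, chi_2> = (1/6)[1*(8)*conj(1) + 1*(-3)*conj(exp(2*I*pi/3)) + 1*(4 + exp(-2*I*pi/3) + 3*exp(2*I*pi/3))*conj(exp(-2*I*pi/3)) + 1*(0)*conj(1) + 1*(4 + 3*exp(-2*I*pi/3) + exp(2*I*pi/3))*conj(exp(2*I*pi/3)) + 1*(-3)*conj(exp(-2*I*pi/3))]
      = (1/6)[(8) + (1 + exp(-I*pi/3) + 2*exp(2*I*pi/3) - 2*exp(-2*I*pi/3)) + (1 + 3*exp(-2*I*pi/3) + 4*exp(2*I*pi/3)) + (0) + (1 + 4*exp(-2*I*pi/3) + 3*exp(2*I*pi/3)) + (1 + 2*exp(-2*I*pi/3) - 2*exp(2*I*pi/3) + exp(I*pi/3))] = 6/6 = 1
  <chi_rho, chi_3> = (1/6)[1*(8)*conj(1) + 1*(-3)*conj(-1) + 1*(4 + exp(-2*I*pi/3) + 3*exp(2*I*pi/3))*conj(1) + 1*(0)*conj(-1) + 1*(4 + 3*exp(-2*I*pi/3) + exp(2*I*pi/3))*conj(1) + 1*(-3)*conj(-1)]
      = (1/6)[(8) + (3) + (4 + exp(-2*I*pi/3) + 3*exp(2*I*pi/3)) + (0) + (4 + 3*exp(-2*I*pi/3) + exp(2*I*pi/3)) + (3)] = 18/6 = 3
  <chi_rho, chi_4> = (1/6)[1*(8)*conj(1) + 1*(-3)*conj(exp(-2*I*pi/3)) + 1*(4 + exp(-2*I*pi/3) + 3*exp(2*I*pi/3))*conj(exp(2*I*pi/3)) + 1*(0)*conj(1) + 1*(4 + 3*exp(-2*I*pi/3) + exp(2*I*pi/3))*conj(exp(-2*I*pi/3)) + 1*(-3)*conj(exp(2*I*pi/3))]
      = (1/6)[(8) + (1 - 2*exp(2*I*pi/3) + exp(-2*I*pi/3)) + (3 + 4*exp(-2*I*pi/3) + exp(2*I*pi/3)) + (0) + (3 + exp(-2*I*pi/3) + 4*exp(2*I*pi/3)) + (1 + exp(2*I*pi/3) - 2*exp(-2*I*pi/3))] = 12/6 = 2
  <chi_rho, chi_5> = (1/6)[1*(8)*conj(1) + 1*(-3)*conj(exp(-I*pi/3)) + 1*(4 + exp(-2*I*pi/3) + 3*exp(2*I*pi/3))*conj(exp(-2*I*pi/3)) + 1*(0)*conj(-1) + 1*(4 + 3*exp(-2*I*pi/3) + exp(2*I*pi/3))*conj(exp(2*I*pi/3)) + 1*(-3)*conj(exp(I*pi/3))]
      = (1/6)[(8) + (-1 - 2*exp(I*pi/3) + 2*exp(-I*pi/3) + exp(2*I*pi/3)) + (1 + 3*exp(-2*I*pi/3) + 4*exp(2*I*pi/3)) + (0) + (1 + 4*exp(-2*I*pi/3) + 3*exp(2*I*pi/3)) + (-1 + exp(-2*I*pi/3) - 2*exp(-I*pi/3) + 2*exp(I*pi/3))] = 0/6 = 0
(Exp terms are combined using exp(i*s)*conj(exp(i*t)) = exp(i*(s-t)), and sums of them are collapsed using the identity that for every m > 1 the m distinct m-th roots of unity sum to 0, e.g. 1 + exp(2*I*pi/3) + exp(-2*I*pi/3) = 0.)
Dimension check: dim(rho) = sum (mult * dim) = 1*1 + 1*1 + 1*1 + 3*1 + 2*1 + 0*1 = 8 = chi_rho(e) = 8.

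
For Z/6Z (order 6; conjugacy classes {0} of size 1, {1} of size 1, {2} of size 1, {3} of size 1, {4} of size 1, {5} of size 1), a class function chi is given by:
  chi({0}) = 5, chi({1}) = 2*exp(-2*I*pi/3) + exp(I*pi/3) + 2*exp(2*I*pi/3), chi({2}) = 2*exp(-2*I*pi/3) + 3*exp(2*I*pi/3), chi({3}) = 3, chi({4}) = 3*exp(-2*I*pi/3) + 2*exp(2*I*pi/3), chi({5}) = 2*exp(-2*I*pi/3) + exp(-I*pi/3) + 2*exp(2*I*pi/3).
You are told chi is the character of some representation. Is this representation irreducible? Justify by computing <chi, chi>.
Not irreducible (reducible): <chi, chi> = 9 > 1.

Why: <chi, chi> = (1/|G|) sum_C |C| * |chi(C)|^2 = (1/6)[1*|5|^2 + 1*|2*exp(-2*I*pi/3) + exp(I*pi/3) + 2*exp(2*I*pi/3)|^2 + 1*|2*exp(-2*I*pi/3) + 3*exp(2*I*pi/3)|^2 + 1*|3|^2 + 1*|3*exp(-2*I*pi/3) + 2*exp(2*I*pi/3)|^2 + 1*|2*exp(-2*I*pi/3) + exp(-I*pi/3) + 2*exp(2*I*pi/3)|^2]
  = (1/6)[(25) + (3) + (7) + (9) + (7) + (3)] = 54/6 = 9.
(Exp terms are combined using exp(i*s)*conj(exp(i*t)) = exp(i*(s-t)), and sums of them are collapsed using the identity that for every m > 1 the m distinct m-th roots of unity sum to 0, e.g. 1 + exp(2*I*pi/3) + exp(-2*I*pi/3) = 0.)
A character is irreducible iff <chi, chi> = 1, so this representation is reducible.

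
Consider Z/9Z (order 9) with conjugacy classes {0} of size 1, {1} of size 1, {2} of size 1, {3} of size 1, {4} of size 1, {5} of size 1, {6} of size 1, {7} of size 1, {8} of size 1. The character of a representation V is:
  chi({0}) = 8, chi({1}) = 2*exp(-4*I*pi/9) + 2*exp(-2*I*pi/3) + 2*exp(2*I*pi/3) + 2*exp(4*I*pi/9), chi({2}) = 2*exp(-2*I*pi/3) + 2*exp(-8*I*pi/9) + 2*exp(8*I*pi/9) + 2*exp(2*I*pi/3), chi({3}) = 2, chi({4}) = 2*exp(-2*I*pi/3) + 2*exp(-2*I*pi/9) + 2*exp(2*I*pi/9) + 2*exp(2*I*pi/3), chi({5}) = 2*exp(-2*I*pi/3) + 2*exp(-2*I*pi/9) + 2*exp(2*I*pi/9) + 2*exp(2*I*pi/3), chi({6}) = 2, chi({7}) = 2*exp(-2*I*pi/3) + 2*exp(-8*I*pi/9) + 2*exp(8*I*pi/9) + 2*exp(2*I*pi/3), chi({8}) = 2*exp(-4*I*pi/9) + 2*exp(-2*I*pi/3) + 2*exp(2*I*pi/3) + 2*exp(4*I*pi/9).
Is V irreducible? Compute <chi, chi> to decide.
Not irreducible (reducible): <chi, chi> = 16 > 1.

Working: <chi, chi> = (1/|G|) sum_C |C| * |chi(C)|^2 = (1/9)[1*|8|^2 + 1*|2*exp(-4*I*pi/9) + 2*exp(-2*I*pi/3) + 2*exp(2*I*pi/3) + 2*exp(4*I*pi/9)|^2 + 1*|2*exp(-2*I*pi/3) + 2*exp(-8*I*pi/9) + 2*exp(8*I*pi/9) + 2*exp(2*I*pi/3)|^2 + 1*|2|^2 + 1*|2*exp(-2*I*pi/3) + 2*exp(-2*I*pi/9) + 2*exp(2*I*pi/9) + 2*exp(2*I*pi/3)|^2 + 1*|2*exp(-2*I*pi/3) + 2*exp(-2*I*pi/9) + 2*exp(2*I*pi/9) + 2*exp(2*I*pi/3)|^2 + 1*|2|^2 + 1*|2*exp(-2*I*pi/3) + 2*exp(-8*I*pi/9) + 2*exp(8*I*pi/9) + 2*exp(2*I*pi/3)|^2 + 1*|2*exp(-4*I*pi/9) + 2*exp(-2*I*pi/3) + 2*exp(2*I*pi/3) + 2*exp(4*I*pi/9)|^2]
  = (1/9)[(64) + (16 + 8*exp(-2*I*pi/9) + 12*exp(-8*I*pi/9) + 4*exp(-2*I*pi/3) + 4*exp(2*I*pi/3) + 12*exp(8*I*pi/9) + 8*exp(2*I*pi/9)) + (16 + 8*exp(-4*I*pi/9) + 12*exp(-2*I*pi/9) + 4*exp(-2*I*pi/3) + 4*exp(2*I*pi/3) + 12*exp(2*I*pi/9) + 8*exp(4*I*pi/9)) + (4) + (16 + 12*exp(-4*I*pi/9) + 4*exp(-2*I*pi/3) + 8*exp(-8*I*pi/9) + 8*exp(8*I*pi/9) + 4*exp(2*I*pi/3) + 12*exp(4*I*pi/9)) + (16 + 12*exp(-4*I*pi/9) + 4*exp(-2*I*pi/3) + 8*exp(-8*I*pi/9) + 8*exp(8*I*pi/9) + 4*exp(2*I*pi/3) + 12*exp(4*I*pi/9)) + (4) + (16 + 8*exp(-4*I*pi/9) + 12*exp(-2*I*pi/9) + 4*exp(-2*I*pi/3) + 4*exp(2*I*pi/3) + 12*exp(2*I*pi/9) + 8*exp(4*I*pi/9)) + (16 + 8*exp(-2*I*pi/9) + 12*exp(-8*I*pi/9) + 4*exp(-2*I*pi/3) + 4*exp(2*I*pi/3) + 12*exp(8*I*pi/9) + 8*exp(2*I*pi/9))] = 144/9 = 16.
(Exp terms are combined using exp(i*s)*conj(exp(i*t)) = exp(i*(s-t)), and sums of them are collapsed using the identity that for every m > 1 the m distinct m-th roots of unity sum to 0, e.g. 1 + exp(2*I*pi/3) + exp(-2*I*pi/3) = 0.)
A character is irreducible iff <chi, chi> = 1, so this representation is reducible.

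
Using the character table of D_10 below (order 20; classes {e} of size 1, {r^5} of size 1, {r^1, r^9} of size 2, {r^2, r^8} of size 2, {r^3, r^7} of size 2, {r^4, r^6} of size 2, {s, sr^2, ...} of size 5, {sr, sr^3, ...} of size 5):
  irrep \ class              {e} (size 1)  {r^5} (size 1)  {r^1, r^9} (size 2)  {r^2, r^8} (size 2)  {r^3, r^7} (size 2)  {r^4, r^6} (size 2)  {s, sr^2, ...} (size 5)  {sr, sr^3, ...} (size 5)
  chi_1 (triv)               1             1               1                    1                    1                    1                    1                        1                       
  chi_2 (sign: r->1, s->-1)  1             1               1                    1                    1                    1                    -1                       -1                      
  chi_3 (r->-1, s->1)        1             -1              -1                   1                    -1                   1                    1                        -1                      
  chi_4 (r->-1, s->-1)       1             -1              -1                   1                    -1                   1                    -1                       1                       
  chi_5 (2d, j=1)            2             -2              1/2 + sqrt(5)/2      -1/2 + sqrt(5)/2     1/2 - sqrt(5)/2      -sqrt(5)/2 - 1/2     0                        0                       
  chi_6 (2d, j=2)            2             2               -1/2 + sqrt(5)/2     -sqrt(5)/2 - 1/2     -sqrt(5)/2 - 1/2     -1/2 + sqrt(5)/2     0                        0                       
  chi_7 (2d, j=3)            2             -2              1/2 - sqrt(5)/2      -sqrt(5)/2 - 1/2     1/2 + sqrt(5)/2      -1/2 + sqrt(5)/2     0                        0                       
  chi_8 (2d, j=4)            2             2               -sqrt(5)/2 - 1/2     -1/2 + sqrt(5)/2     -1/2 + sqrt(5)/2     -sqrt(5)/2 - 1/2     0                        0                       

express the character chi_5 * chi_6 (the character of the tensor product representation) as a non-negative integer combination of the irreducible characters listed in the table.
chi_5 tensor chi_6 = chi_5 + chi_7 (all other irreducibles have multiplicity 0).

Working: The character of a tensor product is the pointwise product (chi_5 * chi_6)(C) = chi_5(C) * chi_6(C):
  {e}: (2)*(2), {r^5}: (-2)*(2), {r^1, r^9}: (1/2 + sqrt(5)/2)*(-1/2 + sqrt(5)/2), {r^2, r^8}: (-1/2 + sqrt(5)/2)*(-sqrt(5)/2 - 1/2), {r^3, r^7}: (1/2 - sqrt(5)/2)*(-sqrt(5)/2 - 1/2), {r^4, r^6}: (-sqrt(5)/2 - 1/2)*(-1/2 + sqrt(5)/2), {s, sr^2, ...}: (0)*(0), {sr, sr^3, ...}: (0)*(0)
so (chi_5 * chi_6) takes values
  {e} -> 4, {r^5} -> -4, {r^1, r^9} -> 1, {r^2, r^8} -> -1, {r^3, r^7} -> 1, {r^4, r^6} -> -1, {s, sr^2, ...} -> 0, {sr, sr^3, ...} -> 0.
Now take the inner product of this character with each irreducible chi from the table, <chi_5*chi_6, chi> = (1/20) sum_C |C| (chi_5*chi_6)(C) conj(chi(C)):
  <chi_5*chi_6, chi_1> = (1/20)[1*(4)*conj(1) + 1*(-4)*conj(1) + 2*(1)*conj(1) + 2*(-1)*conj(1) + 2*(1)*conj(1) + 2*(-1)*conj(1) + 5*(0)*conj(1) + 5*(0)*conj(1)]
      = (1/20)[(4) + (-4) + (2) + (-2) + (2) + (-2) + (0) + (0)] = 0/20 = 0
  <chi_5*chi_6, chi_2> = (1/20)[1*(4)*conj(1) + 1*(-4)*conj(1) + 2*(1)*conj(1) + 2*(-1)*conj(1) + 2*(1)*conj(1) + 2*(-1)*conj(1) + 5*(0)*conj(-1) + 5*(0)*conj(-1)]
      = (1/20)[(4) + (-4) + (2) + (-2) + (2) + (-2) + (0) + (0)] = 0/20 = 0
  <chi_5*chi_6, chi_3> = (1/20)[1*(4)*conj(1) + 1*(-4)*conj(-1) + 2*(1)*conj(-1) + 2*(-1)*conj(1) + 2*(1)*conj(-1) + 2*(-1)*conj(1) + 5*(0)*conj(1) + 5*(0)*conj(-1)]
      = (1/20)[(4) + (4) + (-2) + (-2) + (-2) + (-2) + (0) + (0)] = 0/20 = 0
  <chi_5*chi_6, chi_4> = (1/20)[1*(4)*conj(1) + 1*(-4)*conj(-1) + 2*(1)*conj(-1) + 2*(-1)*conj(1) + 2*(1)*conj(-1) + 2*(-1)*conj(1) + 5*(0)*conj(-1) + 5*(0)*conj(1)]
      = (1/20)[(4) + (4) + (-2) + (-2) + (-2) + (-2) + (0) + (0)] = 0/20 = 0
  <chi_5*chi_6, chi_5> = (1/20)[1*(4)*conj(2) + 1*(-4)*conj(-2) + 2*(1)*conj(1/2 + sqrt(5)/2) + 2*(-1)*conj(-1/2 + sqrt(5)/2) + 2*(1)*conj(1/2 - sqrt(5)/2) + 2*(-1)*conj(-sqrt(5)/2 - 1/2) + 5*(0)*conj(0) + 5*(0)*conj(0)]
      = (1/20)[(8) + (8) + (1 + sqrt(5)) + (1 - sqrt(5)) + (1 - sqrt(5)) + (1 + sqrt(5)) + (0) + (0)] = 20/20 = 1
  <chi_5*chi_6, chi_6> = (1/20)[1*(4)*conj(2) + 1*(-4)*conj(2) + 2*(1)*conj(-1/2 + sqrt(5)/2) + 2*(-1)*conj(-sqrt(5)/2 - 1/2) + 2*(1)*conj(-sqrt(5)/2 - 1/2) + 2*(-1)*conj(-1/2 + sqrt(5)/2) + 5*(0)*conj(0) + 5*(0)*conj(0)]
      = (1/20)[(8) + (-8) + (-1 + sqrt(5)) + (1 + sqrt(5)) + (-sqrt(5) - 1) + (1 - sqrt(5)) + (0) + (0)] = 0/20 = 0
  <chi_5*chi_6, chi_7> = (1/20)[1*(4)*conj(2) + 1*(-4)*conj(-2) + 2*(1)*conj(1/2 - sqrt(5)/2) + 2*(-1)*conj(-sqrt(5)/2 - 1/2) + 2*(1)*conj(1/2 + sqrt(5)/2) + 2*(-1)*conj(-1/2 + sqrt(5)/2) + 5*(0)*conj(0) + 5*(0)*conj(0)]
      = (1/20)[(8) + (8) + (1 - sqrt(5)) + (1 + sqrt(5)) + (1 + sqrt(5)) + (1 - sqrt(5)) + (0) + (0)] = 20/20 = 1
  <chi_5*chi_6, chi_8> = (1/20)[1*(4)*conj(2) + 1*(-4)*conj(2) + 2*(1)*conj(-sqrt(5)/2 - 1/2) + 2*(-1)*conj(-1/2 + sqrt(5)/2) + 2*(1)*conj(-1/2 + sqrt(5)/2) + 2*(-1)*conj(-sqrt(5)/2 - 1/2) + 5*(0)*conj(0) + 5*(0)*conj(0)]
      = (1/20)[(8) + (-8) + (-sqrt(5) - 1) + (1 - sqrt(5)) + (-1 + sqrt(5)) + (1 + sqrt(5)) + (0) + (0)] = 0/20 = 0
Hence the multiplicities are chi_5: 1, chi_7: 1. Dimension check: dim(chi_5)*dim(chi_6) = 2*2 = 4 and sum (mult * dim) = 1*2 + 1*2 = 4.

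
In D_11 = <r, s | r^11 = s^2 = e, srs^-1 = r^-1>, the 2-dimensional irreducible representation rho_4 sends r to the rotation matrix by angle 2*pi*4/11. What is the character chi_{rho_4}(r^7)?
chi_{rho_4}(r^7) = 2*cos(2*pi*4*7/11) = -2*cos(pi/11)

Derivation: rho_4(r^7) is rotation by angle 2*pi*4*7/11, whose trace is 2*cos(2*pi*4*7/11) = -2*cos(pi/11).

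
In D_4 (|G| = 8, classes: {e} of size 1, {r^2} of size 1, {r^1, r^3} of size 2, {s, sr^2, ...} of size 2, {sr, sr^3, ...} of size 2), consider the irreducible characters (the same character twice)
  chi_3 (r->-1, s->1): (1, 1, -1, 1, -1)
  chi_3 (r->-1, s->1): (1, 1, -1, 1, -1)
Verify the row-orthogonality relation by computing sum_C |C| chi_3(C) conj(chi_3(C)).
Sum = 8 = |G| = 8; so <chi_3, chi_3> = 1 (norm-1 confirms irreducibility).

Working: Compute term by term over conjugacy classes (|C| * chi_3(C) * conj(chi_3(C))):
  1*(1)*conj(1) + 1*(1)*conj(1) + 2*(-1)*conj(-1) + 2*(1)*conj(1) + 2*(-1)*conj(-1)
  = (1) + (1) + (2) + (2) + (2)
  = 8.
Dividing by |G| = 8 gives 8/8 = 1, matching the row-orthogonality relation <chi_3, chi_3> = [chi_3 = chi_3].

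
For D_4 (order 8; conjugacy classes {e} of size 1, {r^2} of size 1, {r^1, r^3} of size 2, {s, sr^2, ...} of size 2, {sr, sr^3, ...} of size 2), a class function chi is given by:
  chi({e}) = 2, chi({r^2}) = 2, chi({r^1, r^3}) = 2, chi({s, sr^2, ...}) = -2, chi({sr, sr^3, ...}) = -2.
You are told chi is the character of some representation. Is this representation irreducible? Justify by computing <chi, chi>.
Not irreducible (reducible): <chi, chi> = 4 > 1.

Argument: <chi, chi> = (1/|G|) sum_C |C| * |chi(C)|^2 = (1/8)[1*|2|^2 + 1*|2|^2 + 2*|2|^2 + 2*|-2|^2 + 2*|-2|^2]
  = (1/8)[(4) + (4) + (8) + (8) + (8)] = 32/8 = 4.
A character is irreducible iff <chi, chi> = 1, so this representation is reducible.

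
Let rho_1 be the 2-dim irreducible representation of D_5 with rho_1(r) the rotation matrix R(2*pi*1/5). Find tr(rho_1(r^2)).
chi_{rho_1}(r^2) = 2*cos(2*pi*1*2/5) = -sqrt(5)/2 - 1/2

Solution. rho_1(r^2) is rotation by angle 2*pi*1*2/5, whose trace is 2*cos(2*pi*1*2/5) = -sqrt(5)/2 - 1/2.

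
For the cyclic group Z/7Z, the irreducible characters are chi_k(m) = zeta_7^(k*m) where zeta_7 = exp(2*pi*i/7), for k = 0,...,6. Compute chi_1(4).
chi_1(4) = zeta_7^4 = exp(-6*I*pi/7)

Details: chi_1(4) = zeta_7^(1*4) = zeta_7^4. Since zeta_7^7 = 1, this equals zeta_7^4 = exp(2*pi*i*4/7) = exp(-6*I*pi/7).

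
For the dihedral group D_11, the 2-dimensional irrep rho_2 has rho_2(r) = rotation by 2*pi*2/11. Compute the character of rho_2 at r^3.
chi_{rho_2}(r^3) = 2*cos(2*pi*2*3/11) = -2*cos(pi/11)

Solution. rho_2(r^3) is rotation by angle 2*pi*2*3/11, whose trace is 2*cos(2*pi*2*3/11) = -2*cos(pi/11).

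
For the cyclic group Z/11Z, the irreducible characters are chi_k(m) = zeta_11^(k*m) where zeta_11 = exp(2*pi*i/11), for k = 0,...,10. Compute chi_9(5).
chi_9(5) = zeta_11^45 = exp(2*I*pi/11)

Reasoning: chi_9(5) = zeta_11^(9*5) = zeta_11^45. Since zeta_11^11 = 1, this equals zeta_11^1 = exp(2*pi*i*1/11) = exp(2*I*pi/11).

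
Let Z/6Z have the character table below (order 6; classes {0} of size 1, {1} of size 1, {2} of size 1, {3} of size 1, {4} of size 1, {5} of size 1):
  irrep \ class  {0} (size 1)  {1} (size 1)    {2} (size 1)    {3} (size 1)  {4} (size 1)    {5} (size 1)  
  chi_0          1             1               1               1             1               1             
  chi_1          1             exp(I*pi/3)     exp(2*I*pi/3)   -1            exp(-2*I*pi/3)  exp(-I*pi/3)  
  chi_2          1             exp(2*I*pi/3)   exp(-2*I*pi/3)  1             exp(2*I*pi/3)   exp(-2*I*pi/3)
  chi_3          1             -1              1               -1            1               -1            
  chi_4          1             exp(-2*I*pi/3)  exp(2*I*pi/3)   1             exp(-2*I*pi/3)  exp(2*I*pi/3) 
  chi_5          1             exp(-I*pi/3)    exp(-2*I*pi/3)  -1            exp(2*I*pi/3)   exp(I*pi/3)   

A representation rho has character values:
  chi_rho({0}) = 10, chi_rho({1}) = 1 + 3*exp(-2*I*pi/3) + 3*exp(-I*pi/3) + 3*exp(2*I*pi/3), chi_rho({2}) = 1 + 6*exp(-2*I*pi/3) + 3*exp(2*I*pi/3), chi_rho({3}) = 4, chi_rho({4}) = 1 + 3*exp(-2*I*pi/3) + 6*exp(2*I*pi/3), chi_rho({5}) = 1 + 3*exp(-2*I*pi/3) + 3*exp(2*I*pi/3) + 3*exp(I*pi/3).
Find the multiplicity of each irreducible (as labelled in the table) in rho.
Multiplicities: chi_0: 1, chi_1: 0, chi_2: 3, chi_3: 0, chi_4: 3, chi_5: 3.

Reasoning: Use <chi_rho, chi> = (1/|G|) sum_C |C| * chi_rho(C) * conj(chi(C)) with |G| = 6 for each irreducible chi in the table:
  <chi_rho, chi_0> = (1/6)[1*(10)*conj(1) + 1*(1 + 3*exp(-2*I*pi/3) + 3*exp(-I*pi/3) + 3*exp(2*I*pi/3))*conj(1) + 1*(1 + 6*exp(-2*I*pi/3) + 3*exp(2*I*pi/3))*conj(1) + 1*(4)*conj(1) + 1*(1 + 3*exp(-2*I*pi/3) + 6*exp(2*I*pi/3))*conj(1) + 1*(1 + 3*exp(-2*I*pi/3) + 3*exp(2*I*pi/3) + 3*exp(I*pi/3))*conj(1)]
      = (1/6)[(10) + (1 + 3*exp(-2*I*pi/3) + 3*exp(-I*pi/3) + 3*exp(2*I*pi/3)) + (1 + 6*exp(-2*I*pi/3) + 3*exp(2*I*pi/3)) + (4) + (1 + 3*exp(-2*I*pi/3) + 6*exp(2*I*pi/3)) + (1 + 3*exp(-2*I*pi/3) + 3*exp(2*I*pi/3) + 3*exp(I*pi/3))] = 6/6 = 1
  <chi_rho, chi_1> = (1/6)[1*(10)*conj(1) + 1*(1 + 3*exp(-2*I*pi/3) + 3*exp(-I*pi/3) + 3*exp(2*I*pi/3))*conj(exp(I*pi/3)) + 1*(1 + 6*exp(-2*I*pi/3) + 3*exp(2*I*pi/3))*conj(exp(2*I*pi/3)) + 1*(4)*conj(-1) + 1*(1 + 3*exp(-2*I*pi/3) + 6*exp(2*I*pi/3))*conj(exp(-2*I*pi/3)) + 1*(1 + 3*exp(-2*I*pi/3) + 3*exp(2*I*pi/3) + 3*exp(I*pi/3))*conj(exp(-I*pi/3))]
      = (1/6)[(10) + (-3 + 3*exp(-2*I*pi/3) + exp(-I*pi/3) + 3*exp(I*pi/3)) + (3 + exp(-2*I*pi/3) + 6*exp(2*I*pi/3)) + (-4) + (3 + 6*exp(-2*I*pi/3) + exp(2*I*pi/3)) + (-3 + 3*exp(-I*pi/3) + exp(I*pi/3) + 3*exp(2*I*pi/3))] = 0/6 = 0
  <chi_rho, chi_2> = (1/6)[1*(10)*conj(1) + 1*(1 + 3*exp(-2*I*pi/3) + 3*exp(-I*pi/3) + 3*exp(2*I*pi/3))*conj(exp(2*I*pi/3)) + 1*(1 + 6*exp(-2*I*pi/3) + 3*exp(2*I*pi/3))*conj(exp(-2*I*pi/3)) + 1*(4)*conj(1) + 1*(1 + 3*exp(-2*I*pi/3) + 6*exp(2*I*pi/3))*conj(exp(2*I*pi/3)) + 1*(1 + 3*exp(-2*I*pi/3) + 3*exp(2*I*pi/3) + 3*exp(I*pi/3))*conj(exp(-2*I*pi/3))]
      = (1/6)[(10) + (exp(-2*I*pi/3) + 3*exp(2*I*pi/3)) + (6 + 3*exp(-2*I*pi/3) + exp(2*I*pi/3)) + (4) + (6 + exp(-2*I*pi/3) + 3*exp(2*I*pi/3)) + (3*exp(-2*I*pi/3) + exp(2*I*pi/3))] = 18/6 = 3
  <chi_rho, chi_3> = (1/6)[1*(10)*conj(1) + 1*(1 + 3*exp(-2*I*pi/3) + 3*exp(-I*pi/3) + 3*exp(2*I*pi/3))*conj(-1) + 1*(1 + 6*exp(-2*I*pi/3) + 3*exp(2*I*pi/3))*conj(1) + 1*(4)*conj(-1) + 1*(1 + 3*exp(-2*I*pi/3) + 6*exp(2*I*pi/3))*conj(1) + 1*(1 + 3*exp(-2*I*pi/3) + 3*exp(2*I*pi/3) + 3*exp(I*pi/3))*conj(-1)]
      = (1/6)[(10) + (-1 - 3*exp(2*I*pi/3) - 3*exp(-I*pi/3) - 3*exp(-2*I*pi/3)) + (1 + 6*exp(-2*I*pi/3) + 3*exp(2*I*pi/3)) + (-4) + (1 + 3*exp(-2*I*pi/3) + 6*exp(2*I*pi/3)) + (-1 - 3*exp(I*pi/3) - 3*exp(2*I*pi/3) - 3*exp(-2*I*pi/3))] = 0/6 = 0
  <chi_rho, chi_4> = (1/6)[1*(10)*conj(1) + 1*(1 + 3*exp(-2*I*pi/3) + 3*exp(-I*pi/3) + 3*exp(2*I*pi/3))*conj(exp(-2*I*pi/3)) + 1*(1 + 6*exp(-2*I*pi/3) + 3*exp(2*I*pi/3))*conj(exp(2*I*pi/3)) + 1*(4)*conj(1) + 1*(1 + 3*exp(-2*I*pi/3) + 6*exp(2*I*pi/3))*conj(exp(-2*I*pi/3)) + 1*(1 + 3*exp(-2*I*pi/3) + 3*exp(2*I*pi/3) + 3*exp(I*pi/3))*conj(exp(2*I*pi/3))]
      = (1/6)[(10) + (3 + 3*exp(-2*I*pi/3) + exp(2*I*pi/3) + 3*exp(I*pi/3)) + (3 + exp(-2*I*pi/3) + 6*exp(2*I*pi/3)) + (4) + (3 + 6*exp(-2*I*pi/3) + exp(2*I*pi/3)) + (3 + 3*exp(-I*pi/3) + exp(-2*I*pi/3) + 3*exp(2*I*pi/3))] = 18/6 = 3
  <chi_rho, chi_5> = (1/6)[1*(10)*conj(1) + 1*(1 + 3*exp(-2*I*pi/3) + 3*exp(-I*pi/3) + 3*exp(2*I*pi/3))*conj(exp(-I*pi/3)) + 1*(1 + 6*exp(-2*I*pi/3) + 3*exp(2*I*pi/3))*conj(exp(-2*I*pi/3)) + 1*(4)*conj(-1) + 1*(1 + 3*exp(-2*I*pi/3) + 6*exp(2*I*pi/3))*conj(exp(2*I*pi/3)) + 1*(1 + 3*exp(-2*I*pi/3) + 3*exp(2*I*pi/3) + 3*exp(I*pi/3))*conj(exp(I*pi/3))]
      = (1/6)[(10) + (3*exp(-I*pi/3) + exp(I*pi/3)) + (6 + 3*exp(-2*I*pi/3) + exp(2*I*pi/3)) + (-4) + (6 + exp(-2*I*pi/3) + 3*exp(2*I*pi/3)) + (exp(-I*pi/3) + 3*exp(I*pi/3))] = 18/6 = 3
(Exp terms are combined using exp(i*s)*conj(exp(i*t)) = exp(i*(s-t)), and sums of them are collapsed using the identity that for every m > 1 the m distinct m-th roots of unity sum to 0, e.g. 1 + exp(2*I*pi/3) + exp(-2*I*pi/3) = 0.)
Dimension check: dim(rho) = sum (mult * dim) = 1*1 + 0*1 + 3*1 + 0*1 + 3*1 + 3*1 = 10 = chi_rho(e) = 10.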